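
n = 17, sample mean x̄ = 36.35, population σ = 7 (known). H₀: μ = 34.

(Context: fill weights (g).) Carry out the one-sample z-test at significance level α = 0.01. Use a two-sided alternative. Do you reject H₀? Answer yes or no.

reject H₀: no

SE = σ/√n = 7/√17 = 1.6977
z = (x̄−μ₀)/SE = (36.35−34)/1.6977 = 1.3842
p-value (two-sided) = 0.16630
At α=0.01: p ≥ α → fail to reject H₀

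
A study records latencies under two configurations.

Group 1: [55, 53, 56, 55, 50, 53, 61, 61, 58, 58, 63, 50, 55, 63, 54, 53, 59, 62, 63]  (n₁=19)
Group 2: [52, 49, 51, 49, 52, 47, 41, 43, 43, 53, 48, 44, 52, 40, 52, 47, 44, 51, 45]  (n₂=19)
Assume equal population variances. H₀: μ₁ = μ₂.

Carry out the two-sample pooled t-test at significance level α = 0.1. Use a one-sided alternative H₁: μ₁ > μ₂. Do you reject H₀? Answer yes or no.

x̄₁=56.947, s₁=4.339, n₁=19
x̄₂=47.526, s₂=4.155, n₂=19
s_p² = [18·4.339² + 18·4.155²]/36 = 18.0468
SE = √(s_p²·(1/19+1/19)) = 1.3783
t = (56.947−47.526)/1.3783 = 6.8354
df = 36
p-value (one-sided, H₁ greater) = 0.00000
At α=0.1: p < α → reject H₀

reject H₀: yes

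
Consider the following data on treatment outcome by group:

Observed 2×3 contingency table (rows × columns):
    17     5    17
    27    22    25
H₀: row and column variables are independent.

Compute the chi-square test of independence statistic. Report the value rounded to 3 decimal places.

test statistic = 4.048

Row totals [39, 74], col totals [44, 27, 42], n=113
χ² = (17−15.19)²/15.19 + (5−9.32)²/9.32 + (17−14.50)²/14.50 + (27−28.81)²/28.81 + (22−17.68)²/17.68 + (25−27.50)²/27.50 = 4.0479
df = 2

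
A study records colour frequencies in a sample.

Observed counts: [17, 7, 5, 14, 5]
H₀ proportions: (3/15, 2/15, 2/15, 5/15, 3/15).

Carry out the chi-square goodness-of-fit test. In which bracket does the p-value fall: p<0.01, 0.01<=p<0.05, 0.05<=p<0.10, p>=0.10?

p-value bracket: 0.05<=p<0.10

n = 48; E_i = n·p_i = [9.60, 6.40, 6.40, 16.00, 9.60]
χ² = (17−9.60)²/9.60 + (7−6.40)²/6.40 + (5−6.40)²/6.40 + (14−16.00)²/16.00 + (5−9.60)²/9.60 = 8.5208
df = 4
p-value (upper-tail) = 0.07426
→ bracket: 0.05<=p<0.10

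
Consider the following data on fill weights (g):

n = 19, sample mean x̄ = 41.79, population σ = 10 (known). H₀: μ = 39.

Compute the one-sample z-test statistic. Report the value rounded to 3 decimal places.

SE = σ/√n = 10/√19 = 2.2942
z = (x̄−μ₀)/SE = (41.79−39)/2.2942 = 1.2161

test statistic = 1.216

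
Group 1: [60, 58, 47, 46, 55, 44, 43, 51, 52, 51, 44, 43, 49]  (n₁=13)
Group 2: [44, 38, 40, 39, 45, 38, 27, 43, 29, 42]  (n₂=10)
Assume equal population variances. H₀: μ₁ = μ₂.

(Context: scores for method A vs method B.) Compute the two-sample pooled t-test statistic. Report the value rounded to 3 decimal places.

x̄₁=49.462, s₁=5.681, n₁=13
x̄₂=38.500, s₂=6.060, n₂=10
s_p² = [12·5.681² + 9·6.060²]/21 = 34.1777
SE = √(s_p²·(1/13+1/10)) = 2.4590
t = (49.462−38.500)/2.4590 = 4.4577
df = 21

test statistic = 4.458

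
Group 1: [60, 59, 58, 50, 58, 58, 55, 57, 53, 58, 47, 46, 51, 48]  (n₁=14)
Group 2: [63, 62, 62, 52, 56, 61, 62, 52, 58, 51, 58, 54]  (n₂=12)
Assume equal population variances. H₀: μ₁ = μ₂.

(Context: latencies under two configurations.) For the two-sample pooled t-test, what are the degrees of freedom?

degrees of freedom = 24

df = n₁ + n₂ − 2 = 14 + 12 − 2 = 24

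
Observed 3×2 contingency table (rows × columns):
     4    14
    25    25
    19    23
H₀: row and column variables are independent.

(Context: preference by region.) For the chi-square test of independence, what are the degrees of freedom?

df = (r−1)(c−1) = (3−1)·(2−1) = 2

degrees of freedom = 2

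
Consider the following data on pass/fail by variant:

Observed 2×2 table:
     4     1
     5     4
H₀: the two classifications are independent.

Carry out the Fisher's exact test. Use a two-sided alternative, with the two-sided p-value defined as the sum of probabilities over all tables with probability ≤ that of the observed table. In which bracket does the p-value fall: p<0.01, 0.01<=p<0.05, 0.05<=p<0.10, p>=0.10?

p-value bracket: p>=0.10

Margins: r₁=5, r₂=9, c₁=9, c₂=5, n=14
p_obs = C(5,4)·C(9,5)/C(14,9); sum pmf over tables with pmf ≤ p_obs
p-value (two-sided) = 0.58042
→ bracket: p>=0.10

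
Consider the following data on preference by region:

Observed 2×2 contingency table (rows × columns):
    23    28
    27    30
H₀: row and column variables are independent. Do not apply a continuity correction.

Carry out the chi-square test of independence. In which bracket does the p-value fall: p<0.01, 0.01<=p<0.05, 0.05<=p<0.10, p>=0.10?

Row totals [51, 57], col totals [50, 58], n=108
χ² = (23−23.61)²/23.61 + (28−27.39)²/27.39 + (27−26.39)²/26.39 + (30−30.61)²/30.61 = 0.0558
df = 1
p-value (upper-tail) = 0.81325
→ bracket: p>=0.10

p-value bracket: p>=0.10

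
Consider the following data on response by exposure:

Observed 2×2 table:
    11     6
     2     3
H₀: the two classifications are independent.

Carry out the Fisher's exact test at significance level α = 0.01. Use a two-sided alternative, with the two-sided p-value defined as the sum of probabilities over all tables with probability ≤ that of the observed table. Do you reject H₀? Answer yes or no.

reject H₀: no

Margins: r₁=17, r₂=5, c₁=13, c₂=9, n=22
p_obs = C(17,11)·C(5,2)/C(22,13); sum pmf over tables with pmf ≤ p_obs
p-value (two-sided) = 0.60902
At α=0.01: p ≥ α → fail to reject H₀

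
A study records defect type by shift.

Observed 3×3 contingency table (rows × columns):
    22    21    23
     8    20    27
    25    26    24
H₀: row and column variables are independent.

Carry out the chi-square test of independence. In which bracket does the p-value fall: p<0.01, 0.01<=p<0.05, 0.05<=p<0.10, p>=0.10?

p-value bracket: 0.05<=p<0.10

Row totals [66, 55, 75], col totals [55, 67, 74], n=196
χ² = (22−18.52)²/18.52 + (21−22.56)²/22.56 + (23−24.92)²/24.92 + (8−15.43)²/15.43 + (20−18.80)²/18.80 + (27−20.77)²/20.77 + (25−21.05)²/21.05 + (26−25.64)²/25.64 + (24−28.32)²/28.32 = 7.8443
df = 4
p-value (upper-tail) = 0.09745
→ bracket: 0.05<=p<0.10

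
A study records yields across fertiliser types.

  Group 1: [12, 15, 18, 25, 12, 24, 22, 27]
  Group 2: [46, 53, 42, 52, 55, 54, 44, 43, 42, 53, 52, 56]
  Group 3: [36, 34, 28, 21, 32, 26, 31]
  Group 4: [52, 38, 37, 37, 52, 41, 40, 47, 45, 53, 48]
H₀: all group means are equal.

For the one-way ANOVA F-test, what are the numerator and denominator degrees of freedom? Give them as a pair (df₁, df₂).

k = 4 groups, N = 38 total
df = (k−1, N−k) = (4−1, 38−4) = (3, 34)

degrees of freedom = [3, 34]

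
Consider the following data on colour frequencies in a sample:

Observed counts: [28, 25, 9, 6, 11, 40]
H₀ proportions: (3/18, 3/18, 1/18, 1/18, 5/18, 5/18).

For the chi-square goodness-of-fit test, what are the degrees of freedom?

df = k − 1 = 6 − 1 = 5

degrees of freedom = 5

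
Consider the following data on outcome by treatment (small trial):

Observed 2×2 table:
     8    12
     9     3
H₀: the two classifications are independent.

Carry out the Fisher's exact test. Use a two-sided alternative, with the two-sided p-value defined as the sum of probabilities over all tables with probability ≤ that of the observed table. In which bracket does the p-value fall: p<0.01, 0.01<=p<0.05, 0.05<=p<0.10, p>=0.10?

p-value bracket: 0.05<=p<0.10

Margins: r₁=20, r₂=12, c₁=17, c₂=15, n=32
p_obs = C(20,8)·C(12,9)/C(32,17); sum pmf over tables with pmf ≤ p_obs
p-value (two-sided) = 0.07587
→ bracket: 0.05<=p<0.10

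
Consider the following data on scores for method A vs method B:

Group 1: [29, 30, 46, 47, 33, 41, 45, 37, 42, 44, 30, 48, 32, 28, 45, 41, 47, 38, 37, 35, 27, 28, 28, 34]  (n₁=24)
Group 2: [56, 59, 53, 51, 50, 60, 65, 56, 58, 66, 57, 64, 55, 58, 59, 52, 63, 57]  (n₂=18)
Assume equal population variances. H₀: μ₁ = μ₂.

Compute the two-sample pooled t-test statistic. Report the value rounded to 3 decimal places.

x̄₁=37.167, s₁=7.209, n₁=24
x̄₂=57.722, s₂=4.675, n₂=18
s_p² = [23·7.209² + 17·4.675²]/40 = 39.1736
SE = √(s_p²·(1/24+1/18)) = 1.9515
t = (37.167−57.722)/1.9515 = -10.5329
df = 40

test statistic = -10.533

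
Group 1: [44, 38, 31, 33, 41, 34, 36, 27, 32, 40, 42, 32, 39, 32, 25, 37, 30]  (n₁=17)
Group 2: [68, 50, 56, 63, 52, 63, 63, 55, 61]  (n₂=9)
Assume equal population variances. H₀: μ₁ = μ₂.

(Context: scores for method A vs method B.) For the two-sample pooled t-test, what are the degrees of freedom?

df = n₁ + n₂ − 2 = 17 + 9 − 2 = 24

degrees of freedom = 24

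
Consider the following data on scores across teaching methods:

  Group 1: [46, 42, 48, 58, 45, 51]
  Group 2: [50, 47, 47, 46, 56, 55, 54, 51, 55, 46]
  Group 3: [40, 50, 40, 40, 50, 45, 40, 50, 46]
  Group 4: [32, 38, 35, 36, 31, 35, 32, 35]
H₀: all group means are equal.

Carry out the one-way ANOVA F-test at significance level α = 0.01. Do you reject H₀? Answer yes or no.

reject H₀: yes

Group means [48.33, 50.70, 44.56, 34.25], grand mean 44.606
SSB = Σnᵢ(x̄ᵢ−x̄)² = 1312.723; SSW = ΣΣ(x−x̄ᵢ)² = 519.156
MSB = 1312.723/3 = 437.5744; MSW = 519.156/29 = 17.9019
F = MSB/MSW = 24.4429
df = (3, 29)
p-value (upper-tail) = 0.00000
At α=0.01: p < α → reject H₀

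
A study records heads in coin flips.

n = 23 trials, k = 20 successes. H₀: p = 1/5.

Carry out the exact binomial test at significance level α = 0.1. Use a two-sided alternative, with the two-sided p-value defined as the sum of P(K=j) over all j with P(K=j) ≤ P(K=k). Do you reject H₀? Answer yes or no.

reject H₀: yes

Exact binomial: n=23, k=20, p₀=1/5=0.2000
P(X=j) = C(n,j)·p₀^j·(1−p₀)^(n−j); p = Σ P(X=j) over j with P(X=j) ≤ P(X=20)
p-value (two-sided) = 0.00000
At α=0.1: p < α → reject H₀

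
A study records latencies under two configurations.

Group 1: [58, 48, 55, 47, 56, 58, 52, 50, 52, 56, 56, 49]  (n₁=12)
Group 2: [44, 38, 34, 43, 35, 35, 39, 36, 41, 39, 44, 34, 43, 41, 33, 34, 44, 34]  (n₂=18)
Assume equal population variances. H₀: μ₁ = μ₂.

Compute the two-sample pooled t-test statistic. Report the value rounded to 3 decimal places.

x̄₁=53.083, s₁=3.919, n₁=12
x̄₂=38.389, s₂=4.104, n₂=18
s_p² = [11·3.919² + 17·4.104²]/28 = 16.2569
SE = √(s_p²·(1/12+1/18)) = 1.5026
t = (53.083−38.389)/1.5026 = 9.7791
df = 28

test statistic = 9.779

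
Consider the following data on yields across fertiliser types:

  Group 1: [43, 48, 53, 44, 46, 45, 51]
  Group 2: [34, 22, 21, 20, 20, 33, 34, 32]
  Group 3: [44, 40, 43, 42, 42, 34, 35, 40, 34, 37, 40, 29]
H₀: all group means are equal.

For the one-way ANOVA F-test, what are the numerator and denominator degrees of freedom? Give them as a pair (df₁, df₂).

degrees of freedom = [2, 24]

k = 3 groups, N = 27 total
df = (k−1, N−k) = (3−1, 27−3) = (2, 24)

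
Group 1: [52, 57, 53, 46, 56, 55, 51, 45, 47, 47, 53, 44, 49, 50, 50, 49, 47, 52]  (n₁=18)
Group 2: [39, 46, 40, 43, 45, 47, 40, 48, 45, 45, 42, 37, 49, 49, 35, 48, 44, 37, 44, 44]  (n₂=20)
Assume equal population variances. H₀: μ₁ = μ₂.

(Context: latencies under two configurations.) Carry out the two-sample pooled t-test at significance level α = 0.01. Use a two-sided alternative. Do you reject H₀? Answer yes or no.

x̄₁=50.167, s₁=3.777, n₁=18
x̄₂=43.350, s₂=4.171, n₂=20
s_p² = [17·3.777² + 19·4.171²]/36 = 15.9181
SE = √(s_p²·(1/18+1/20)) = 1.2962
t = (50.167−43.350)/1.2962 = 5.2588
df = 36
p-value (two-sided) = 0.00001
At α=0.01: p < α → reject H₀

reject H₀: yes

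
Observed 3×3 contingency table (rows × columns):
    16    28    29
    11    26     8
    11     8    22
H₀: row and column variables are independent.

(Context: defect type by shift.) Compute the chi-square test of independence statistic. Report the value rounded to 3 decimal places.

Row totals [73, 45, 41], col totals [38, 62, 59], n=159
χ² = (16−17.45)²/17.45 + (28−28.47)²/28.47 + (29−27.09)²/27.09 + (11−10.75)²/10.75 + (26−17.55)²/17.55 + (8−16.70)²/16.70 + (11−9.80)²/9.80 + (8−15.99)²/15.99 + (22−15.21)²/15.21 = 16.0357
df = 4

test statistic = 16.036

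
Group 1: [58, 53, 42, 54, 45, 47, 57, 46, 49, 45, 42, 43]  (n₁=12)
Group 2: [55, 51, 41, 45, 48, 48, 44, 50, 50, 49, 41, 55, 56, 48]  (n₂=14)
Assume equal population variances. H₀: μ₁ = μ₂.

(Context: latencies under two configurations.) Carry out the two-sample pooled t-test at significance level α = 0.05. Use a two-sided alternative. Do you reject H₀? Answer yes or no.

reject H₀: no

x̄₁=48.417, s₁=5.728, n₁=12
x̄₂=48.643, s₂=4.781, n₂=14
s_p² = [11·5.728² + 13·4.781²]/24 = 27.4221
SE = √(s_p²·(1/12+1/14)) = 2.0601
t = (48.417−48.643)/2.0601 = -0.1098
df = 24
p-value (two-sided) = 0.91348
At α=0.05: p ≥ α → fail to reject H₀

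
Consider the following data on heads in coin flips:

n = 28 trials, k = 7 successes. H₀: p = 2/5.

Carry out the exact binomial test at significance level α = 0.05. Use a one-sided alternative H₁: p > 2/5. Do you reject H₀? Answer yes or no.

reject H₀: no

Exact binomial: n=28, k=7, p₀=2/5=0.4000
P(X≥7) from Σ C(n,i)·p₀^i·(1−p₀)^(n−i)
p-value (one-sided, H₁ greater) = 0.96855
At α=0.05: p ≥ α → fail to reject H₀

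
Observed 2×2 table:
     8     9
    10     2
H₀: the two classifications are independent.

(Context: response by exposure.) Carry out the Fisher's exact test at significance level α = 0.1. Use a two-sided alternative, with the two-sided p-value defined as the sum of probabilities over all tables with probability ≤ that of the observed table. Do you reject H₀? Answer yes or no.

reject H₀: yes

Margins: r₁=17, r₂=12, c₁=18, c₂=11, n=29
p_obs = C(17,8)·C(12,10)/C(29,18); sum pmf over tables with pmf ≤ p_obs
p-value (two-sided) = 0.06411
At α=0.1: p < α → reject H₀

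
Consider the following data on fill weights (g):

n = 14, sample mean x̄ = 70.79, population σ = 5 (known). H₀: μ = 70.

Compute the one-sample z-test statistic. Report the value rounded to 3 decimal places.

SE = σ/√n = 5/√14 = 1.3363
z = (x̄−μ₀)/SE = (70.79−70)/1.3363 = 0.5912

test statistic = 0.591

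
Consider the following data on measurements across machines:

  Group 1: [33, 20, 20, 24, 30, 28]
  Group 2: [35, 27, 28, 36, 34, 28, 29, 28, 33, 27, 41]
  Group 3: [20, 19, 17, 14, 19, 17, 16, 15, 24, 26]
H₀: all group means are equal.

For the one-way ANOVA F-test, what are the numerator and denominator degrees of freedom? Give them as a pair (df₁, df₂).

degrees of freedom = [2, 24]

k = 3 groups, N = 27 total
df = (k−1, N−k) = (3−1, 27−3) = (2, 24)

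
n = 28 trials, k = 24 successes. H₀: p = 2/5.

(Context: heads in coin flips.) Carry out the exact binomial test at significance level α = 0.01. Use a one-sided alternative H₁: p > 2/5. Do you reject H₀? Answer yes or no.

reject H₀: yes

Exact binomial: n=28, k=24, p₀=2/5=0.4000
P(X≥24) from Σ C(n,i)·p₀^i·(1−p₀)^(n−i)
p-value (one-sided, H₁ greater) = 0.00000
At α=0.01: p < α → reject H₀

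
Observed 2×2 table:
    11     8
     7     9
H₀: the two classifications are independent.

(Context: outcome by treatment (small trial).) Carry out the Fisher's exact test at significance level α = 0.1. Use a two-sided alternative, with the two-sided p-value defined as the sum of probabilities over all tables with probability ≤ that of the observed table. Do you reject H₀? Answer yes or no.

Margins: r₁=19, r₂=16, c₁=18, c₂=17, n=35
p_obs = C(19,11)·C(16,7)/C(35,18); sum pmf over tables with pmf ≤ p_obs
p-value (two-sided) = 0.50509
At α=0.1: p ≥ α → fail to reject H₀

reject H₀: no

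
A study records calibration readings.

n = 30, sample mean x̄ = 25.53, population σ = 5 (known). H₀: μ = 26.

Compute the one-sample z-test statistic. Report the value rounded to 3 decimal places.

test statistic = -0.515

SE = σ/√n = 5/√30 = 0.9129
z = (x̄−μ₀)/SE = (25.53−26)/0.9129 = -0.5149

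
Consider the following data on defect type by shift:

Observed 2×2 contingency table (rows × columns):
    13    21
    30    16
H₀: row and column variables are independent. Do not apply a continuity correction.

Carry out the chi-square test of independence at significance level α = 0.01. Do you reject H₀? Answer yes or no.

reject H₀: no

Row totals [34, 46], col totals [43, 37], n=80
χ² = (13−18.27)²/18.27 + (21−15.72)²/15.72 + (30−24.73)²/24.73 + (16−21.27)²/21.27 = 5.7254
df = 1
p-value (upper-tail) = 0.01672
At α=0.01: p ≥ α → fail to reject H₀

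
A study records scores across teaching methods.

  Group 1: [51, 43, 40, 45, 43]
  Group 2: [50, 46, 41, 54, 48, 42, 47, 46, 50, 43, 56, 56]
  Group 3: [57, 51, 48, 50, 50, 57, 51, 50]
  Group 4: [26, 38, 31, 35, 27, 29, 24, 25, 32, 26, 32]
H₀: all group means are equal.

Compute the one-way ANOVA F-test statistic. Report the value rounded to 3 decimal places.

test statistic = 49.376

Group means [44.40, 48.25, 51.75, 29.55], grand mean 42.778
SSB = Σnᵢ(x̄ᵢ−x̄)² = 2942.545; SSW = ΣΣ(x−x̄ᵢ)² = 635.677
MSB = 2942.545/3 = 980.8483; MSW = 635.677/32 = 19.8649
F = MSB/MSW = 49.3759
df = (3, 32)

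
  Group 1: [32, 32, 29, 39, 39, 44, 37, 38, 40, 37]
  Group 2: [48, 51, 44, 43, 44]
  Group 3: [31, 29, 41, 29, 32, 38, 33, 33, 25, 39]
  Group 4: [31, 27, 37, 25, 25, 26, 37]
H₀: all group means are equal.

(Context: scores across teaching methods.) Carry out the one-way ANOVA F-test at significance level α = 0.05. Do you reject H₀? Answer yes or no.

reject H₀: yes

Group means [36.70, 46.00, 33.00, 29.71], grand mean 35.469
SSB = Σnᵢ(x̄ᵢ−x̄)² = 862.440; SSW = ΣΣ(x−x̄ᵢ)² = 625.529
MSB = 862.440/3 = 287.4801; MSW = 625.529/28 = 22.3403
F = MSB/MSW = 12.8682
df = (3, 28)
p-value (upper-tail) = 0.00002
At α=0.05: p < α → reject H₀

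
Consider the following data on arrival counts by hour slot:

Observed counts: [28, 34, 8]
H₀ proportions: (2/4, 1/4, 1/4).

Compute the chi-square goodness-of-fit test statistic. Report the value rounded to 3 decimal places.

test statistic = 22.114

n = 70; E_i = n·p_i = [35.00, 17.50, 17.50]
χ² = (28−35.00)²/35.00 + (34−17.50)²/17.50 + (8−17.50)²/17.50 = 22.1143
df = 2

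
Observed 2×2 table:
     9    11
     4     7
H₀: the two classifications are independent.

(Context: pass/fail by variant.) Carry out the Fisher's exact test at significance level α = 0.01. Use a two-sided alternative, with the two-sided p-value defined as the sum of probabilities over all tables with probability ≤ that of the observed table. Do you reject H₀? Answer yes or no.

reject H₀: no

Margins: r₁=20, r₂=11, c₁=13, c₂=18, n=31
p_obs = C(20,9)·C(11,4)/C(31,13); sum pmf over tables with pmf ≤ p_obs
p-value (two-sided) = 0.71783
At α=0.01: p ≥ α → fail to reject H₀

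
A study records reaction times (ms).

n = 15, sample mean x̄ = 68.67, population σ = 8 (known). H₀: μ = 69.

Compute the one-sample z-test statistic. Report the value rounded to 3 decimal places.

test statistic = -0.160

SE = σ/√n = 8/√15 = 2.0656
z = (x̄−μ₀)/SE = (68.67−69)/2.0656 = -0.1598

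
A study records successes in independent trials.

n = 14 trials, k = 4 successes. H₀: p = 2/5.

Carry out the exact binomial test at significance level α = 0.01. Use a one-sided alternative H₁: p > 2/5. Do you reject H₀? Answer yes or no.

Exact binomial: n=14, k=4, p₀=2/5=0.4000
P(X≥4) from Σ C(n,i)·p₀^i·(1−p₀)^(n−i)
p-value (one-sided, H₁ greater) = 0.87569
At α=0.01: p ≥ α → fail to reject H₀

reject H₀: no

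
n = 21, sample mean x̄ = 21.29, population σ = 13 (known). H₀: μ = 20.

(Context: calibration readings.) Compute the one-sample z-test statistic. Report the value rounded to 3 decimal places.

SE = σ/√n = 13/√21 = 2.8368
z = (x̄−μ₀)/SE = (21.29−20)/2.8368 = 0.4547

test statistic = 0.455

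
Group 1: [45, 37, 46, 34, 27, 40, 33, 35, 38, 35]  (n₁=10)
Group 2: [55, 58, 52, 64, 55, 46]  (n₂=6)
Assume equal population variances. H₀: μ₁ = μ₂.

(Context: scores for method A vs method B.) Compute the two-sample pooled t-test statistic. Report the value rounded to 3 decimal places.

x̄₁=37.000, s₁=5.657, n₁=10
x̄₂=55.000, s₂=6.000, n₂=6
s_p² = [9·5.657² + 5·6.000²]/14 = 33.4286
SE = √(s_p²·(1/10+1/6)) = 2.9857
t = (37.000−55.000)/2.9857 = -6.0288
df = 14

test statistic = -6.029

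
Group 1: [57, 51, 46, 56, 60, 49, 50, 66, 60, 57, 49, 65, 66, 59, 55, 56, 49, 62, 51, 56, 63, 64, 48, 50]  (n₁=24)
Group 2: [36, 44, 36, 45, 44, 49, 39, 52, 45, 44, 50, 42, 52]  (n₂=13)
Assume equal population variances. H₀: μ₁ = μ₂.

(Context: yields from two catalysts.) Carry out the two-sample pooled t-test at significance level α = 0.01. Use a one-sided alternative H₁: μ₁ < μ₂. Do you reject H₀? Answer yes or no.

reject H₀: no

x̄₁=56.042, s₁=6.280, n₁=24
x̄₂=44.462, s₂=5.364, n₂=13
s_p² = [23·6.280² + 12·5.364²]/35 = 35.7768
SE = √(s_p²·(1/24+1/13)) = 2.0598
t = (56.042−44.462)/2.0598 = 5.6220
df = 35
p-value (one-sided, H₁ less) = 1.00000
At α=0.01: p ≥ α → fail to reject H₀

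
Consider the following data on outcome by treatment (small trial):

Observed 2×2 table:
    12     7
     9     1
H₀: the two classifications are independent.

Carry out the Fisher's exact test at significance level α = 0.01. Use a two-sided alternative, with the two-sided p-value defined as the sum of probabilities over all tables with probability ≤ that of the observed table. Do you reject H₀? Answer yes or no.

reject H₀: no

Margins: r₁=19, r₂=10, c₁=21, c₂=8, n=29
p_obs = C(19,12)·C(10,9)/C(29,21); sum pmf over tables with pmf ≤ p_obs
p-value (two-sided) = 0.20081
At α=0.01: p ≥ α → fail to reject H₀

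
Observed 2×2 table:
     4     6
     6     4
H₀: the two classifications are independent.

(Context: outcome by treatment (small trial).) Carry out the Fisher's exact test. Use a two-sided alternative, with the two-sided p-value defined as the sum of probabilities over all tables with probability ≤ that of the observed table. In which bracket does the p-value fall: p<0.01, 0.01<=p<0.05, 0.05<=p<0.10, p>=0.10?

Margins: r₁=10, r₂=10, c₁=10, c₂=10, n=20
p_obs = C(10,4)·C(10,6)/C(20,10); sum pmf over tables with pmf ≤ p_obs
p-value (two-sided) = 0.65628
→ bracket: p>=0.10

p-value bracket: p>=0.10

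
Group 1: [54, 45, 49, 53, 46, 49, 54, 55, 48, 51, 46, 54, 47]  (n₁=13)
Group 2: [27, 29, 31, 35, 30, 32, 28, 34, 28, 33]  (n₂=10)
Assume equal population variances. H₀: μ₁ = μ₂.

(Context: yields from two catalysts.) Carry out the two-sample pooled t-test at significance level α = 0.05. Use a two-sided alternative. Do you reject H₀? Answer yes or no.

reject H₀: yes

x̄₁=50.077, s₁=3.593, n₁=13
x̄₂=30.700, s₂=2.751, n₂=10
s_p² = [12·3.593² + 9·2.751²]/21 = 10.6201
SE = √(s_p²·(1/13+1/10)) = 1.3707
t = (50.077−30.700)/1.3707 = 14.1360
df = 21
p-value (two-sided) = 0.00000
At α=0.05: p < α → reject H₀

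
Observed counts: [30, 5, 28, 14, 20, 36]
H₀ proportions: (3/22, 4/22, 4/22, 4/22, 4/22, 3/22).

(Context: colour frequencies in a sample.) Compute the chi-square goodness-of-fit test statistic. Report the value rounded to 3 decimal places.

n = 133; E_i = n·p_i = [18.14, 24.18, 24.18, 24.18, 24.18, 18.14]
χ² = (30−18.14)²/18.14 + (5−24.18)²/24.18 + (28−24.18)²/24.18 + (14−24.18)²/24.18 + (20−24.18)²/24.18 + (36−18.14)²/18.14 = 46.1842
df = 5

test statistic = 46.184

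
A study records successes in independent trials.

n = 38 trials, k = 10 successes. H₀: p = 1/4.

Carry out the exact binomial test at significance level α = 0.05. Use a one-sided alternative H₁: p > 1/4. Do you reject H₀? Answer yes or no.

reject H₀: no

Exact binomial: n=38, k=10, p₀=1/4=0.2500
P(X≥10) from Σ C(n,i)·p₀^i·(1−p₀)^(n−i)
p-value (one-sided, H₁ greater) = 0.48735
At α=0.05: p ≥ α → fail to reject H₀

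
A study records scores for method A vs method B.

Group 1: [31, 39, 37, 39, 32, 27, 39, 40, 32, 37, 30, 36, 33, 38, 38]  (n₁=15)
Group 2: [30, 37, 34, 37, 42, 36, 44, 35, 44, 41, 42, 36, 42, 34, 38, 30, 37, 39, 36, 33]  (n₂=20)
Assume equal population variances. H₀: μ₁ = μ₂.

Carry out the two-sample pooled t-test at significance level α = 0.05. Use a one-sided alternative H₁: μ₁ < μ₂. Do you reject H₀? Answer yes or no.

reject H₀: no

x̄₁=35.200, s₁=4.021, n₁=15
x̄₂=37.350, s₂=4.171, n₂=20
s_p² = [14·4.021² + 19·4.171²]/33 = 16.8773
SE = √(s_p²·(1/15+1/20)) = 1.4032
t = (35.200−37.350)/1.4032 = -1.5322
df = 33
p-value (one-sided, H₁ less) = 0.06750
At α=0.05: p ≥ α → fail to reject H₀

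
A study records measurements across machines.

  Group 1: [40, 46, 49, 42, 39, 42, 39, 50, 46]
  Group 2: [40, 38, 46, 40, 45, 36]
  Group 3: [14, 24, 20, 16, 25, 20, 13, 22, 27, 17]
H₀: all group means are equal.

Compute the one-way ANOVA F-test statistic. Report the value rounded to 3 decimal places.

test statistic = 81.497

Group means [43.67, 40.83, 19.80], grand mean 33.440
SSB = Σnᵢ(x̄ᵢ−x̄)² = 3129.727; SSW = ΣΣ(x−x̄ᵢ)² = 422.433
MSB = 3129.727/2 = 1564.8633; MSW = 422.433/22 = 19.2015
F = MSB/MSW = 81.4969
df = (2, 22)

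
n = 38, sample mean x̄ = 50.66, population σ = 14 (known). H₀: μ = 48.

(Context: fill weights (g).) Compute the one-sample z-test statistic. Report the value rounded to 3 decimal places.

test statistic = 1.171

SE = σ/√n = 14/√38 = 2.2711
z = (x̄−μ₀)/SE = (50.66−48)/2.2711 = 1.1712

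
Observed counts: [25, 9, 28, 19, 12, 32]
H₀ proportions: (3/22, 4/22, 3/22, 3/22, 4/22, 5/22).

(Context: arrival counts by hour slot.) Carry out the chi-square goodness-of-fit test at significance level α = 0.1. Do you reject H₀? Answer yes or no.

n = 125; E_i = n·p_i = [17.05, 22.73, 17.05, 17.05, 22.73, 28.41]
χ² = (25−17.05)²/17.05 + (9−22.73)²/22.73 + (28−17.05)²/17.05 + (19−17.05)²/17.05 + (12−22.73)²/22.73 + (32−28.41)²/28.41 = 24.7848
df = 5
p-value (upper-tail) = 0.00015
At α=0.1: p < α → reject H₀

reject H₀: yes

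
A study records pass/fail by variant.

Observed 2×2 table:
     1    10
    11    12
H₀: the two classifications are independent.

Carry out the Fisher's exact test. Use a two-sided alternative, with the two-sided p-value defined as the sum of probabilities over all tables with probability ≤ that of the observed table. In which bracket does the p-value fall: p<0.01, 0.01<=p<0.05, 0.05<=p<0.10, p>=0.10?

p-value bracket: 0.05<=p<0.10

Margins: r₁=11, r₂=23, c₁=12, c₂=22, n=34
p_obs = C(11,1)·C(23,11)/C(34,12); sum pmf over tables with pmf ≤ p_obs
p-value (two-sided) = 0.05269
→ bracket: 0.05<=p<0.10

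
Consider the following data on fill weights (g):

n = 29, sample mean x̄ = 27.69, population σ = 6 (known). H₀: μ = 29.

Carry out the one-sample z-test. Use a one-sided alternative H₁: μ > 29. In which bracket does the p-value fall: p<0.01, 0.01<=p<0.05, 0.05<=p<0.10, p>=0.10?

p-value bracket: p>=0.10

SE = σ/√n = 6/√29 = 1.1142
z = (x̄−μ₀)/SE = (27.69−29)/1.1142 = -1.1758
p-value (one-sided, H₁ greater) = 0.88015
→ bracket: p>=0.10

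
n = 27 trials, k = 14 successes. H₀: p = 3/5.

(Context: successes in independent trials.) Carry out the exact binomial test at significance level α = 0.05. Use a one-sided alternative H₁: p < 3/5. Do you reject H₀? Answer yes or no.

reject H₀: no

Exact binomial: n=27, k=14, p₀=3/5=0.6000
P(X≤14) from Σ C(n,i)·p₀^i·(1−p₀)^(n−i)
p-value (one-sided, H₁ less) = 0.25014
At α=0.05: p ≥ α → fail to reject H₀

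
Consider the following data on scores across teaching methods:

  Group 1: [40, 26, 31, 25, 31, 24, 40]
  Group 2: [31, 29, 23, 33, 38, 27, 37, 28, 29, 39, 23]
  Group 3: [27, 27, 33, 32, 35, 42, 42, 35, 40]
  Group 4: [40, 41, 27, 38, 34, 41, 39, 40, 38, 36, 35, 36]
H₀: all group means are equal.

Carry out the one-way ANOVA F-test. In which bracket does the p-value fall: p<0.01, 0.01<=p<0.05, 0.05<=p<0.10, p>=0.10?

Group means [31.00, 30.64, 34.78, 37.08], grand mean 33.641
SSB = Σnᵢ(x̄ᵢ−x̄)² = 301.957; SSW = ΣΣ(x−x̄ᵢ)² = 1019.018
MSB = 301.957/3 = 100.6522; MSW = 1019.018/35 = 29.1148
F = MSB/MSW = 3.4571
df = (3, 35)
p-value (upper-tail) = 0.02664
→ bracket: 0.01<=p<0.05

p-value bracket: 0.01<=p<0.05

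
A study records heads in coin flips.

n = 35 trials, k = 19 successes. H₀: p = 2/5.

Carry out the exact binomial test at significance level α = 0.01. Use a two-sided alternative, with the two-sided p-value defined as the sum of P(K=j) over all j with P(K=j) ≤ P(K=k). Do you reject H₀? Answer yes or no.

reject H₀: no

Exact binomial: n=35, k=19, p₀=2/5=0.4000
P(X=j) = C(n,j)·p₀^j·(1−p₀)^(n−j); p = Σ P(X=j) over j with P(X=j) ≤ P(X=19)
p-value (two-sided) = 0.08749
At α=0.01: p ≥ α → fail to reject H₀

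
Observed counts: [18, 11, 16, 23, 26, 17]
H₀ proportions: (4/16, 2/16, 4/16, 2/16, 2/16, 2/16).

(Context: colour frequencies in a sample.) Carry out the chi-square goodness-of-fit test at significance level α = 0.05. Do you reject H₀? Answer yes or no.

n = 111; E_i = n·p_i = [27.75, 13.88, 27.75, 13.88, 13.88, 13.88]
χ² = (18−27.75)²/27.75 + (11−13.88)²/13.88 + (16−27.75)²/27.75 + (23−13.88)²/13.88 + (26−13.88)²/13.88 + (17−13.88)²/13.88 = 26.2973
df = 5
p-value (upper-tail) = 0.00008
At α=0.05: p < α → reject H₀

reject H₀: yes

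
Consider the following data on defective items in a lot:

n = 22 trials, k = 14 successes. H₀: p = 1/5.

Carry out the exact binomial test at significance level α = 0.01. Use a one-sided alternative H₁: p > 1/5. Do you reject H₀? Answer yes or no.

Exact binomial: n=22, k=14, p₀=1/5=0.2000
P(X≥14) from Σ C(n,i)·p₀^i·(1−p₀)^(n−i)
p-value (one-sided, H₁ greater) = 0.00001
At α=0.01: p < α → reject H₀

reject H₀: yes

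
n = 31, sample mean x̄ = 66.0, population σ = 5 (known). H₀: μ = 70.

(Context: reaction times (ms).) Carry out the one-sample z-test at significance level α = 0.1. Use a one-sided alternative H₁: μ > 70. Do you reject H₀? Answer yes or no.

SE = σ/√n = 5/√31 = 0.8980
z = (x̄−μ₀)/SE = (66.0−70)/0.8980 = -4.4542
p-value (one-sided, H₁ greater) = 1.00000
At α=0.1: p ≥ α → fail to reject H₀

reject H₀: no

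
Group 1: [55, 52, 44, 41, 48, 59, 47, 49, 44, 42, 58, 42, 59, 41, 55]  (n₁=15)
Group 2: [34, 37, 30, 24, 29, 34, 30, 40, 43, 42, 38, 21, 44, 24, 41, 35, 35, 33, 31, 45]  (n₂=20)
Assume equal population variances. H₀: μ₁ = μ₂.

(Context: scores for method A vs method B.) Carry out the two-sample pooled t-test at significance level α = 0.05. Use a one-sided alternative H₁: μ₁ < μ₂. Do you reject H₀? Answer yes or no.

x̄₁=49.067, s₁=6.777, n₁=15
x̄₂=34.500, s₂=6.917, n₂=20
s_p² = [14·6.777² + 19·6.917²]/33 = 47.0283
SE = √(s_p²·(1/15+1/20)) = 2.3424
t = (49.067−34.500)/2.3424 = 6.2188
df = 33
p-value (one-sided, H₁ less) = 1.00000
At α=0.05: p ≥ α → fail to reject H₀

reject H₀: no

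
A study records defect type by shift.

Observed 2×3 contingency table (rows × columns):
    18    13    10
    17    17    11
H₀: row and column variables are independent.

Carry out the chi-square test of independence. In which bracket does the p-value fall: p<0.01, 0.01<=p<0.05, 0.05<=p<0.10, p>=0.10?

p-value bracket: p>=0.10

Row totals [41, 45], col totals [35, 30, 21], n=86
χ² = (18−16.69)²/16.69 + (13−14.30)²/14.30 + (10−10.01)²/10.01 + (17−18.31)²/18.31 + (17−15.70)²/15.70 + (11−10.99)²/10.99 = 0.4244
df = 2
p-value (upper-tail) = 0.80880
→ bracket: p>=0.10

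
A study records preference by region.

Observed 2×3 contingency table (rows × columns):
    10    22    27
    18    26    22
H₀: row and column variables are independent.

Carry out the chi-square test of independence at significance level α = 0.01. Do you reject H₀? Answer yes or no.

reject H₀: no

Row totals [59, 66], col totals [28, 48, 49], n=125
χ² = (10−13.22)²/13.22 + (22−22.66)²/22.66 + (27−23.13)²/23.13 + (18−14.78)²/14.78 + (26−25.34)²/25.34 + (22−25.87)²/25.87 = 2.7459
df = 2
p-value (upper-tail) = 0.25336
At α=0.01: p ≥ α → fail to reject H₀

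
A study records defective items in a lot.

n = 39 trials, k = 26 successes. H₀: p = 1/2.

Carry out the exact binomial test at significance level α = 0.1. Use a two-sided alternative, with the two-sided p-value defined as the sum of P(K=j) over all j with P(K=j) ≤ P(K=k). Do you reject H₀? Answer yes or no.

reject H₀: yes

Exact binomial: n=39, k=26, p₀=1/2=0.5000
P(X=j) = C(n,j)·p₀^j·(1−p₀)^(n−j); p = Σ P(X=j) over j with P(X=j) ≤ P(X=26)
p-value (two-sided) = 0.05325
At α=0.1: p < α → reject H₀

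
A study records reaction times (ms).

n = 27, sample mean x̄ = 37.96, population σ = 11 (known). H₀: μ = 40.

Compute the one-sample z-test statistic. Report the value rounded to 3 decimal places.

test statistic = -0.964

SE = σ/√n = 11/√27 = 2.1170
z = (x̄−μ₀)/SE = (37.96−40)/2.1170 = -0.9637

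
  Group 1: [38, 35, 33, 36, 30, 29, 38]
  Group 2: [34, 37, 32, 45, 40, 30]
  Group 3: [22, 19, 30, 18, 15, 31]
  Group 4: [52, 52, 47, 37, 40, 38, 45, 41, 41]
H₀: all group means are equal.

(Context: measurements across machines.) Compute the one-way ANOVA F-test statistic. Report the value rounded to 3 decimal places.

Group means [34.14, 36.33, 22.50, 43.67], grand mean 35.179
SSB = Σnᵢ(x̄ᵢ−x̄)² = 1628.417; SSW = ΣΣ(x−x̄ᵢ)² = 705.690
MSB = 1628.417/3 = 542.8056; MSW = 705.690/24 = 29.4038
F = MSB/MSW = 18.4604
df = (3, 24)

test statistic = 18.460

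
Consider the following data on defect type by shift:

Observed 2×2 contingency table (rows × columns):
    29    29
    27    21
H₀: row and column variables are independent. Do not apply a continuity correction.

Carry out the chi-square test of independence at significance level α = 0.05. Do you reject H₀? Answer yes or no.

reject H₀: no

Row totals [58, 48], col totals [56, 50], n=106
χ² = (29−30.64)²/30.64 + (29−27.36)²/27.36 + (27−25.36)²/25.36 + (21−22.64)²/22.64 = 0.4117
df = 1
p-value (upper-tail) = 0.52111
At α=0.05: p ≥ α → fail to reject H₀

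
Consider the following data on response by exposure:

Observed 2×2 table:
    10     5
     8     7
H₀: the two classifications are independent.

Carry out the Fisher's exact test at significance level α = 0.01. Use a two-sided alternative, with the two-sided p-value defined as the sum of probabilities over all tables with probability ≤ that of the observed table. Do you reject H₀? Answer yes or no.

reject H₀: no

Margins: r₁=15, r₂=15, c₁=18, c₂=12, n=30
p_obs = C(15,10)·C(15,8)/C(30,18); sum pmf over tables with pmf ≤ p_obs
p-value (two-sided) = 0.71038
At α=0.01: p ≥ α → fail to reject H₀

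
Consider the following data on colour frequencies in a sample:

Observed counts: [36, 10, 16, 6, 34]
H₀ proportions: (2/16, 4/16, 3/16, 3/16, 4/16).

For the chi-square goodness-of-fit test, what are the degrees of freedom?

df = k − 1 = 5 − 1 = 4

degrees of freedom = 4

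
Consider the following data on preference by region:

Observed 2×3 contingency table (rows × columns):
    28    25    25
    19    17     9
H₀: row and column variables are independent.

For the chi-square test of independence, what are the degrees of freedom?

df = (r−1)(c−1) = (2−1)·(3−1) = 2

degrees of freedom = 2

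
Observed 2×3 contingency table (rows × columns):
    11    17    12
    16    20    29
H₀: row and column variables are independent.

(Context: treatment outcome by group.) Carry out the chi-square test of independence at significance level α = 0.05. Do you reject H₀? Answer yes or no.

reject H₀: no

Row totals [40, 65], col totals [27, 37, 41], n=105
χ² = (11−10.29)²/10.29 + (17−14.10)²/14.10 + (12−15.62)²/15.62 + (16−16.71)²/16.71 + (20−22.90)²/22.90 + (29−25.38)²/25.38 = 2.4017
df = 2
p-value (upper-tail) = 0.30094
At α=0.05: p ≥ α → fail to reject H₀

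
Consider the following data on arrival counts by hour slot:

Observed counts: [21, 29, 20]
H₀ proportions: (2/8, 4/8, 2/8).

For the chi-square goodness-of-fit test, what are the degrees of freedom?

df = k − 1 = 3 − 1 = 2

degrees of freedom = 2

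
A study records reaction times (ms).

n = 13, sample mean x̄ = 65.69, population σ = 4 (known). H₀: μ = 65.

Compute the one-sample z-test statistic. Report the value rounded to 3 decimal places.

test statistic = 0.622

SE = σ/√n = 4/√13 = 1.1094
z = (x̄−μ₀)/SE = (65.69−65)/1.1094 = 0.6220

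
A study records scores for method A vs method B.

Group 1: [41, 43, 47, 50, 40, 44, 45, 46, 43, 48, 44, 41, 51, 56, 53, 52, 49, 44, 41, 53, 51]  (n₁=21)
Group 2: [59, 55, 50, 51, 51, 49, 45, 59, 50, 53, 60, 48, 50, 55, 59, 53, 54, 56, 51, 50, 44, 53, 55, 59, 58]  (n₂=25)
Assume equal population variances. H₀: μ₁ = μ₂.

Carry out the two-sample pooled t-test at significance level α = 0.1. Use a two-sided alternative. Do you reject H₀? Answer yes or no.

reject H₀: yes

x̄₁=46.762, s₁=4.711, n₁=21
x̄₂=53.080, s₂=4.443, n₂=25
s_p² = [20·4.711² + 24·4.443²]/44 = 20.8557
SE = √(s_p²·(1/21+1/25)) = 1.3518
t = (46.762−53.080)/1.3518 = -4.6739
df = 44
p-value (two-sided) = 0.00003
At α=0.1: p < α → reject H₀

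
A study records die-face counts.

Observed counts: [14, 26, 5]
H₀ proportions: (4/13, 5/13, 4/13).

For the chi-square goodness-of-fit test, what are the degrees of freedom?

df = k − 1 = 3 − 1 = 2

degrees of freedom = 2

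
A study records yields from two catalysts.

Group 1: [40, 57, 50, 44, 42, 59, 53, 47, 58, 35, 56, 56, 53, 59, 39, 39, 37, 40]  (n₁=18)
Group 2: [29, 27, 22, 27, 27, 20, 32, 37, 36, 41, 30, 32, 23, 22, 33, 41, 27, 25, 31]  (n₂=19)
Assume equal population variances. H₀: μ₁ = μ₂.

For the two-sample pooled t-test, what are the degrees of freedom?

df = n₁ + n₂ − 2 = 18 + 19 − 2 = 35

degrees of freedom = 35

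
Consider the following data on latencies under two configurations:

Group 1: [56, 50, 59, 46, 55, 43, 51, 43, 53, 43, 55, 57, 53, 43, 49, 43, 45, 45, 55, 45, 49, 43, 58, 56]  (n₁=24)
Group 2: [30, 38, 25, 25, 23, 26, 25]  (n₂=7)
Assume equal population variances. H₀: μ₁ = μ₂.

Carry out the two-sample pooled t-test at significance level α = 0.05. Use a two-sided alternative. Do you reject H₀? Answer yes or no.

reject H₀: yes

x̄₁=49.792, s₁=5.695, n₁=24
x̄₂=27.429, s₂=5.127, n₂=7
s_p² = [23·5.695² + 6·5.127²]/29 = 31.1611
SE = √(s_p²·(1/24+1/7)) = 2.3979
t = (49.792−27.429)/2.3979 = 9.3261
df = 29
p-value (two-sided) = 0.00000
At α=0.05: p < α → reject H₀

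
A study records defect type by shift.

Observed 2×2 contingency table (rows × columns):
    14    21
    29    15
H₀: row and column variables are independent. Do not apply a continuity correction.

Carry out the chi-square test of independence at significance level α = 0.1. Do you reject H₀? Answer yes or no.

reject H₀: yes

Row totals [35, 44], col totals [43, 36], n=79
χ² = (14−19.05)²/19.05 + (21−15.95)²/15.95 + (29−23.95)²/23.95 + (15−20.05)²/20.05 = 5.2757
df = 1
p-value (upper-tail) = 0.02162
At α=0.1: p < α → reject H₀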